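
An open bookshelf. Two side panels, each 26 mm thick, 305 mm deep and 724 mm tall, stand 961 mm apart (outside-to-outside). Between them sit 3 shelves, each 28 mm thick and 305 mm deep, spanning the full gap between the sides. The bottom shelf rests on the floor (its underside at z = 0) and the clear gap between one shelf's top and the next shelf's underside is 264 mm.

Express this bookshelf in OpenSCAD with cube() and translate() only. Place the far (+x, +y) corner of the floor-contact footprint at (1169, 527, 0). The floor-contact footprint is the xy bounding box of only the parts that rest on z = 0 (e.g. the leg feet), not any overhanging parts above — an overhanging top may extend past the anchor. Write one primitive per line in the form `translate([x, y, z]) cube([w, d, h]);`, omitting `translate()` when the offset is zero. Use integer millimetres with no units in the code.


translate([208, 222, 0]) cube([26, 305, 724]);
translate([1143, 222, 0]) cube([26, 305, 724]);
translate([234, 222, 0]) cube([909, 305, 28]);
translate([234, 222, 292]) cube([909, 305, 28]);
translate([234, 222, 584]) cube([909, 305, 28]);


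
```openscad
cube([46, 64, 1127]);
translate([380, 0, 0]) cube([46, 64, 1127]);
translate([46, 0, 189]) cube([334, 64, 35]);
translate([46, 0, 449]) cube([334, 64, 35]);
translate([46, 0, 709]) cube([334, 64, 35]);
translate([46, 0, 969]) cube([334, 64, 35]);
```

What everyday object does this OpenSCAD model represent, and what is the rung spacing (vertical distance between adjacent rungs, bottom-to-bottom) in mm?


A ladder. The rung spacing is 260 mm.

Two tall 46×64 posts with 4 short bars between them — a ladder. Adjacent rungs sit at z = 189 and z = 449, so the spacing is 449 − 189 = 260 mm.


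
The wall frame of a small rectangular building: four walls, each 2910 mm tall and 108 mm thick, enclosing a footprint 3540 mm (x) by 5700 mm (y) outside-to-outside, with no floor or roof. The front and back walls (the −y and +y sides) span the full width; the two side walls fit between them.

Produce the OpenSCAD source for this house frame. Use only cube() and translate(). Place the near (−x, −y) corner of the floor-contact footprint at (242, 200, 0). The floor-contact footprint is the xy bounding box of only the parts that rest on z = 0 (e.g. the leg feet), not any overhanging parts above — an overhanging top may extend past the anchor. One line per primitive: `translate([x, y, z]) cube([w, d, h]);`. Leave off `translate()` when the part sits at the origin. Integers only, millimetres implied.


translate([242, 200, 0]) cube([3540, 108, 2910]);
translate([242, 5792, 0]) cube([3540, 108, 2910]);
translate([242, 308, 0]) cube([108, 5484, 2910]);
translate([3674, 308, 0]) cube([108, 5484, 2910]);


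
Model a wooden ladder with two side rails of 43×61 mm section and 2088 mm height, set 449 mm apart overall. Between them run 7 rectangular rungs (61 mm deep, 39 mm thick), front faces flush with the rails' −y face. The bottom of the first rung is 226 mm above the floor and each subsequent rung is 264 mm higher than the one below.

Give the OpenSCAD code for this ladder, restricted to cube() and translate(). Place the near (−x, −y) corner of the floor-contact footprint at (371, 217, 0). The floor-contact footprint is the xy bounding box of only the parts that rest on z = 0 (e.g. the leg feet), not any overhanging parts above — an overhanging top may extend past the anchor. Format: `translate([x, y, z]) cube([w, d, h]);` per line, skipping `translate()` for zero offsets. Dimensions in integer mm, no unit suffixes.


translate([371, 217, 0]) cube([43, 61, 2088]);
translate([777, 217, 0]) cube([43, 61, 2088]);
translate([414, 217, 226]) cube([363, 61, 39]);
translate([414, 217, 490]) cube([363, 61, 39]);
translate([414, 217, 754]) cube([363, 61, 39]);
translate([414, 217, 1018]) cube([363, 61, 39]);
translate([414, 217, 1282]) cube([363, 61, 39]);
translate([414, 217, 1546]) cube([363, 61, 39]);
translate([414, 217, 1810]) cube([363, 61, 39]);


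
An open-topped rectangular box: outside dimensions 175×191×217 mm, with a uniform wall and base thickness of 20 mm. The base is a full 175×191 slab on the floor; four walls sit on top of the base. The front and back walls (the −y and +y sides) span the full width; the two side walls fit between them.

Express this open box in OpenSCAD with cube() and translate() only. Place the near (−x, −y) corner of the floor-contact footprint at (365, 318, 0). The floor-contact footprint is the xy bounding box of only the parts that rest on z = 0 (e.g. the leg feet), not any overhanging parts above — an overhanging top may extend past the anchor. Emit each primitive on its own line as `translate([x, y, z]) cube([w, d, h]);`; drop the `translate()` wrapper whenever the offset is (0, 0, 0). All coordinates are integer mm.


translate([365, 318, 0]) cube([175, 191, 20]);
translate([365, 318, 20]) cube([175, 20, 197]);
translate([365, 489, 20]) cube([175, 20, 197]);
translate([365, 338, 20]) cube([20, 151, 197]);
translate([520, 338, 20]) cube([20, 151, 197]);


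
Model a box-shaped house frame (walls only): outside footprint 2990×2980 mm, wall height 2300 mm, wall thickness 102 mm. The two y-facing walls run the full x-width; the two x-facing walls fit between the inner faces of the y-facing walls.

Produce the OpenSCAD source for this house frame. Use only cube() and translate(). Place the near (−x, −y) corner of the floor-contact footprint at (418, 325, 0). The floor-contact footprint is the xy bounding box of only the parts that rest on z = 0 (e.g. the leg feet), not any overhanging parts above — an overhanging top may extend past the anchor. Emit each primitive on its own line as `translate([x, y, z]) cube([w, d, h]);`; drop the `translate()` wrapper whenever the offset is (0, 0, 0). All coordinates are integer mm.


translate([418, 325, 0]) cube([2990, 102, 2300]);
translate([418, 3203, 0]) cube([2990, 102, 2300]);
translate([418, 427, 0]) cube([102, 2776, 2300]);
translate([3306, 427, 0]) cube([102, 2776, 2300]);


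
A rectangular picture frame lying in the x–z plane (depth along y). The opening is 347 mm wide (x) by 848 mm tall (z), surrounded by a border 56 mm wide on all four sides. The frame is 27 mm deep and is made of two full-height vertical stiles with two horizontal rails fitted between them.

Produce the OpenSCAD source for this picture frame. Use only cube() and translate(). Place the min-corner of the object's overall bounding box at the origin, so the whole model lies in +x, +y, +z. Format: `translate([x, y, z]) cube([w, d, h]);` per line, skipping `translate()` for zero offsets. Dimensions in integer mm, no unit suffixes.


cube([56, 27, 960]);
translate([403, 0, 0]) cube([56, 27, 960]);
translate([56, 0, 0]) cube([347, 27, 56]);
translate([56, 0, 904]) cube([347, 27, 56]);


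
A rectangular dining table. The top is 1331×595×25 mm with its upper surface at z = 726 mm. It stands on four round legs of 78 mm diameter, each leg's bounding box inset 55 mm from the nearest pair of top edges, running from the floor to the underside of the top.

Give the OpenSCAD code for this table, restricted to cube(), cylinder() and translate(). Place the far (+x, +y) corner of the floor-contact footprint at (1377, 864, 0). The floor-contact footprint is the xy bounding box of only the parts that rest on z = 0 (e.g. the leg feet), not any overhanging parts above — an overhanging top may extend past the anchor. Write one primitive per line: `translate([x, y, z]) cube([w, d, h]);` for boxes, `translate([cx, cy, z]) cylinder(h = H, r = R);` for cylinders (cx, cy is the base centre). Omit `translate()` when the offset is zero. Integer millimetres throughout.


translate([101, 324, 701]) cube([1331, 595, 25]);
translate([195, 418, 0]) cylinder(h = 701, r = 39);
translate([1338, 418, 0]) cylinder(h = 701, r = 39);
translate([195, 825, 0]) cylinder(h = 701, r = 39);
translate([1338, 825, 0]) cylinder(h = 701, r = 39);


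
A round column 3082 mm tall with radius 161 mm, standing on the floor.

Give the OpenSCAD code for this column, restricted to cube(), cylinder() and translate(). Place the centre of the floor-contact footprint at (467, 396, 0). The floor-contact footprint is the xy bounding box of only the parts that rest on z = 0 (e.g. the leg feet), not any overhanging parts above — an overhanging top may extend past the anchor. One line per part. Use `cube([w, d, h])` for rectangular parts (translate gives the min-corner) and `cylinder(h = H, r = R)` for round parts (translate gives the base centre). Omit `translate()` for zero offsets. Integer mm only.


translate([467, 396, 0]) cylinder(h = 3082, r = 161);


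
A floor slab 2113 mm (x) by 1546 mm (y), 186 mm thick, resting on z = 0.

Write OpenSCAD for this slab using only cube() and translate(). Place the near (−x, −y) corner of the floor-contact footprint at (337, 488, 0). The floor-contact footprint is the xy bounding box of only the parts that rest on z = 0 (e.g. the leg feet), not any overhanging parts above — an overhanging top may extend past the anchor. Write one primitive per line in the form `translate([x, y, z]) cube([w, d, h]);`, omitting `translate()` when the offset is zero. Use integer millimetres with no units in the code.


translate([337, 488, 0]) cube([2113, 1546, 186]);


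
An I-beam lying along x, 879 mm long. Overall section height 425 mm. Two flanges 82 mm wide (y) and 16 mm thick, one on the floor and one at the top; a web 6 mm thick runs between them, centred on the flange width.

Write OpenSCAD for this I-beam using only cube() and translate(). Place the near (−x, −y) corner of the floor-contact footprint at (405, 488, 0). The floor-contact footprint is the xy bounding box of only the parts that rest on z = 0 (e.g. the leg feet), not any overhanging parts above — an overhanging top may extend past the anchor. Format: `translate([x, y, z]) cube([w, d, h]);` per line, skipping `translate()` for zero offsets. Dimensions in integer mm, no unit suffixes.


translate([405, 488, 0]) cube([879, 82, 16]);
translate([405, 526, 16]) cube([879, 6, 393]);
translate([405, 488, 409]) cube([879, 82, 16]);


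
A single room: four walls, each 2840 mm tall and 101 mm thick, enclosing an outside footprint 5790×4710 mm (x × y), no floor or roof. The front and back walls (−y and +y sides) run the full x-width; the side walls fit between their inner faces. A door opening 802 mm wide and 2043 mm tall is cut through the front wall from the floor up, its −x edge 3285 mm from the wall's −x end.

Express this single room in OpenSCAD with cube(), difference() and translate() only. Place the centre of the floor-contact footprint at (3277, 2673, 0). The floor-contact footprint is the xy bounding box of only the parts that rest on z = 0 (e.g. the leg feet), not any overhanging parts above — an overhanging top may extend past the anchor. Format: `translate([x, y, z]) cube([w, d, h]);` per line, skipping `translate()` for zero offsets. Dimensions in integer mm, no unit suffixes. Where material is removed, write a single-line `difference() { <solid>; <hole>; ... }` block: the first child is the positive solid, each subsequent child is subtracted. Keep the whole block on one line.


difference() { translate([382, 318, 0]) cube([5790, 101, 2840]); translate([3667, 318, 0]) cube([802, 101, 2043]); }
translate([382, 4927, 0]) cube([5790, 101, 2840]);
translate([382, 419, 0]) cube([101, 4508, 2840]);
translate([6071, 419, 0]) cube([101, 4508, 2840]);


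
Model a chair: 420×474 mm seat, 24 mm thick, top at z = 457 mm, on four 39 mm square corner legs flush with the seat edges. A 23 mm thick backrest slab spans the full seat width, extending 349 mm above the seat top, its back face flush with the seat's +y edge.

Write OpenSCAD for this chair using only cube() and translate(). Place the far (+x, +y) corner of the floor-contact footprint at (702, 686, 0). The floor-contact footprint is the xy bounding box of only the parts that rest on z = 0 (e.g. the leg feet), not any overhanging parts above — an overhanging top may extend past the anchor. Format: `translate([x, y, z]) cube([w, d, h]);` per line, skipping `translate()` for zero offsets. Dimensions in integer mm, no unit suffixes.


// leg_h = 457 - 24 = 433
translate([282, 212, 433]) cube([420, 474, 24]);
translate([282, 212, 0]) cube([39, 39, 433]);
translate([663, 212, 0]) cube([39, 39, 433]);
translate([282, 647, 0]) cube([39, 39, 433]);
translate([663, 647, 0]) cube([39, 39, 433]);
translate([282, 663, 457]) cube([420, 23, 349]);


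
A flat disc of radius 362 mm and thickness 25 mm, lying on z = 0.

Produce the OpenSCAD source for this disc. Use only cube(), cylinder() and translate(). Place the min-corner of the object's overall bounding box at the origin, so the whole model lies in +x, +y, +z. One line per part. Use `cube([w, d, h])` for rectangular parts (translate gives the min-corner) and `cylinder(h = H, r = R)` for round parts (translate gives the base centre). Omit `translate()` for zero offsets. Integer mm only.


translate([362, 362, 0]) cylinder(h = 25, r = 362);


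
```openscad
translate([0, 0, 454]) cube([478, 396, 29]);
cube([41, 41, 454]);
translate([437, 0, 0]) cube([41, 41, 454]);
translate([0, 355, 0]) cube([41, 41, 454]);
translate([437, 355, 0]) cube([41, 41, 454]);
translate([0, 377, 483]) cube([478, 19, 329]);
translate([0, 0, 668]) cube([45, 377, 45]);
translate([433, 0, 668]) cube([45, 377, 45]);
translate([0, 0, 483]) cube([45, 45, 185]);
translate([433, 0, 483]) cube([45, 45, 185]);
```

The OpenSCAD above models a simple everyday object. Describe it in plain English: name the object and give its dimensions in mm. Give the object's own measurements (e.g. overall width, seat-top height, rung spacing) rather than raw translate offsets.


A chair. The seat is a 478×396×29 mm slab with its top at z = 483 mm, on four 41×41 mm corner legs (flush with the seat edges, standing on z = 0). A flat backrest 19 mm thick, 329 mm tall, spans the full seat width and rises from the seat top along its +y edge, rear face flush with the rear of the seat. Two armrests of 45×45 mm section run along each side from the seat's front edge to the front of the backrest, top faces 230 mm above the seat top and outer faces flush with the seat's x-edges; a 45×45 mm post under the front of each armrest stands on the seat at the front corner.


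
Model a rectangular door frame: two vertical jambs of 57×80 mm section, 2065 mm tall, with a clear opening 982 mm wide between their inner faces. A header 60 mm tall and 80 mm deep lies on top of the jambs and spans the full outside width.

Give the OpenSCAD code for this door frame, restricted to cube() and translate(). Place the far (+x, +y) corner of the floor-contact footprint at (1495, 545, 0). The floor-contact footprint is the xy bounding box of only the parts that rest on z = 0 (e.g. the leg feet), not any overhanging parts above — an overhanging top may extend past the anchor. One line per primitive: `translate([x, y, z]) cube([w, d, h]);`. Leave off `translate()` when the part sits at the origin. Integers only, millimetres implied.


translate([399, 465, 0]) cube([57, 80, 2065]);
translate([1438, 465, 0]) cube([57, 80, 2065]);
translate([399, 465, 2065]) cube([1096, 80, 60]);


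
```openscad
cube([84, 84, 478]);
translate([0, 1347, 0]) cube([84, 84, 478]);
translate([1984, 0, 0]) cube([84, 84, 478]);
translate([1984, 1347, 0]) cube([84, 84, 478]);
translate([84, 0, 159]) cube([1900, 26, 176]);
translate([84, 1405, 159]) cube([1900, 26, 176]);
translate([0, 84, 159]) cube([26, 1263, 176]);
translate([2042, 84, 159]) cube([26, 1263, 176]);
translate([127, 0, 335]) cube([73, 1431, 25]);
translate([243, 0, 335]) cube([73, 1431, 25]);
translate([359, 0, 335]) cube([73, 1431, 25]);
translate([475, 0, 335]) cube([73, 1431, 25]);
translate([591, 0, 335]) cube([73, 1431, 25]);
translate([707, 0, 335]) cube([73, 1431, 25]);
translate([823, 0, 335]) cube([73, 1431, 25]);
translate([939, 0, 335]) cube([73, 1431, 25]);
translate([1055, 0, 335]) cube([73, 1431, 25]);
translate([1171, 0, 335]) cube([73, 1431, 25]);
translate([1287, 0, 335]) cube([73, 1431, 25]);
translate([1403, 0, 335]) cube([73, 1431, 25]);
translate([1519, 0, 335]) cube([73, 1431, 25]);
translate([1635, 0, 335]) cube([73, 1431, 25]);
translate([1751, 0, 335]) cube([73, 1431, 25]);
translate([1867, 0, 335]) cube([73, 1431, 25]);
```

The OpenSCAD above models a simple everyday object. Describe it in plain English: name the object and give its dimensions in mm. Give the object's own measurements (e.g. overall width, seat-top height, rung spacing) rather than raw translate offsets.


A bed frame 2068 mm long (x) by 1431 mm wide (y). Four 84×84 mm corner posts, 478 mm tall, at the corners of the footprint. Four rails of 26 mm thickness and 176 mm height run between adjacent posts with their undersides at z = 159 mm, their outer faces flush with the outside of the frame (the two x-running rails run between the posts' inner faces; the two y-running rails run between the posts' inner faces). 16 slats, each 73 mm wide (x) and 25 mm thick, lie across the top of the two x-running rails, running the full 1431 mm width of the frame in y; along x they sit between the end posts with a 43 mm gap after the −x posts and between neighbouring slats, leaving 44 mm before the +x posts.


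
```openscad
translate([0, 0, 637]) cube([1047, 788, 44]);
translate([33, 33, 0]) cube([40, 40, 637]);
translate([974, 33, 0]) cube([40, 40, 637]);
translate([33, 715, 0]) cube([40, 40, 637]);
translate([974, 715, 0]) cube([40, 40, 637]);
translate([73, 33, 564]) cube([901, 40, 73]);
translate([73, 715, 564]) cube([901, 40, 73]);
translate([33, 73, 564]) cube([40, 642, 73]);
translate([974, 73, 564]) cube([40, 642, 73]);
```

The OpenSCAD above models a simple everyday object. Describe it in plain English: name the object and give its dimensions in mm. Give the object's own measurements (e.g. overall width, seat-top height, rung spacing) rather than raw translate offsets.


A table: top 1047 mm (x) × 788 mm (y), 44 mm thick, upper face at z = 681 mm, on four 40×40 mm square legs, each inset 33 mm from the nearest pair of top edges from z = 0 to the bottom of the top. Four apron rails, 40 mm thick and 73 mm tall, run between adjacent legs with their top edges flush with the underside of the top and their outer faces flush with the legs' outer faces.


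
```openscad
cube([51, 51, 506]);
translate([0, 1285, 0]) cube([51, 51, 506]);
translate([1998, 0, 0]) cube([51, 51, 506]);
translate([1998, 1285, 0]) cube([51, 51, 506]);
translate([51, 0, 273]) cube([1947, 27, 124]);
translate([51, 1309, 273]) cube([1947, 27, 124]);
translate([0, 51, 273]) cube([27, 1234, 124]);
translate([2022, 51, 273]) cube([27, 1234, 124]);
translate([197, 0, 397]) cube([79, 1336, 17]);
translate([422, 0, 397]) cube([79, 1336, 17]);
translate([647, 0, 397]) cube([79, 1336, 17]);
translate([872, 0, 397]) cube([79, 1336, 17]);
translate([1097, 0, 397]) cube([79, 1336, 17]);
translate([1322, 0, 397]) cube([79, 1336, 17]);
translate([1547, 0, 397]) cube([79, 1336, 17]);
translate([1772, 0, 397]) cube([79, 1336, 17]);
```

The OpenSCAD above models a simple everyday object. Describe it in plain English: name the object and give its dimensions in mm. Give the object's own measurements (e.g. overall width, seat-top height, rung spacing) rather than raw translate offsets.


A bed frame 2049 mm long (x) by 1336 mm wide (y). Four 51×51 mm corner posts, 506 mm tall, at the corners of the footprint. Four rails of 27 mm thickness and 124 mm height run between adjacent posts with their undersides at z = 273 mm, their outer faces flush with the outside of the frame (the two x-running rails run between the posts' inner faces; the two y-running rails run between the posts' inner faces). 8 slats, each 79 mm wide (x) and 17 mm thick, lie across the top of the two x-running rails, running the full 1336 mm width of the frame in y; along x they sit between the end posts with a 146 mm gap after the −x posts and between neighbouring slats, leaving 147 mm before the +x posts.


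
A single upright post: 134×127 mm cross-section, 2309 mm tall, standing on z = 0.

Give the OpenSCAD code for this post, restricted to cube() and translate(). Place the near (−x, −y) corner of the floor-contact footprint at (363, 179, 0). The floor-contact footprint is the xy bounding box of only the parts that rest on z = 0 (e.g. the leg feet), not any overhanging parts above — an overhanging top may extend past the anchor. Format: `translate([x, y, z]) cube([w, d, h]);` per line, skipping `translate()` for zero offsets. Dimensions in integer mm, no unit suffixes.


translate([363, 179, 0]) cube([134, 127, 2309]);


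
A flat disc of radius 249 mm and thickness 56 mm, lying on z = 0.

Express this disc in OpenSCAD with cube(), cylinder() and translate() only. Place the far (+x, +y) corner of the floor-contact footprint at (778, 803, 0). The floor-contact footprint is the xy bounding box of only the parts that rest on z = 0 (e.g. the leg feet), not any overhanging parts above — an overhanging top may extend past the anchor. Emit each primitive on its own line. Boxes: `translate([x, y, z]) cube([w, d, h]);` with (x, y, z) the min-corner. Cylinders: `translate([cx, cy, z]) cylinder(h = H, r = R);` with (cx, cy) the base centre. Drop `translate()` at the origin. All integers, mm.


translate([529, 554, 0]) cylinder(h = 56, r = 249);


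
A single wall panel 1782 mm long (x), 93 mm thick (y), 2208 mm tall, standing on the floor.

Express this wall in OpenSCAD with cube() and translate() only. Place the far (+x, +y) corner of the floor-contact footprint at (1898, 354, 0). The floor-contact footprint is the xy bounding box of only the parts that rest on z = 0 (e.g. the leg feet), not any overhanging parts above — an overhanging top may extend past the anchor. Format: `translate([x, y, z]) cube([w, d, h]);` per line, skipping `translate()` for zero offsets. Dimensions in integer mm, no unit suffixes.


translate([116, 261, 0]) cube([1782, 93, 2208]);


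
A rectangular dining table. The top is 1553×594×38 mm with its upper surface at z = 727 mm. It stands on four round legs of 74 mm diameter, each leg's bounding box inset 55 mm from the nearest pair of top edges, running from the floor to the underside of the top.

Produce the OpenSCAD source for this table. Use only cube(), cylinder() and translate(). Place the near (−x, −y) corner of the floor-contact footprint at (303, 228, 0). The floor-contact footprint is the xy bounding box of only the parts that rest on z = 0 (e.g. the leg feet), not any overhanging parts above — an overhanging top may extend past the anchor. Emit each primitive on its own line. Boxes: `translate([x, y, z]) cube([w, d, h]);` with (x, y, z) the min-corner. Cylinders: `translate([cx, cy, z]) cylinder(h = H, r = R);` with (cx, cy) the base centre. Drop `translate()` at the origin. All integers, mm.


translate([248, 173, 689]) cube([1553, 594, 38]);
translate([340, 265, 0]) cylinder(h = 689, r = 37);
translate([1709, 265, 0]) cylinder(h = 689, r = 37);
translate([340, 675, 0]) cylinder(h = 689, r = 37);
translate([1709, 675, 0]) cylinder(h = 689, r = 37);


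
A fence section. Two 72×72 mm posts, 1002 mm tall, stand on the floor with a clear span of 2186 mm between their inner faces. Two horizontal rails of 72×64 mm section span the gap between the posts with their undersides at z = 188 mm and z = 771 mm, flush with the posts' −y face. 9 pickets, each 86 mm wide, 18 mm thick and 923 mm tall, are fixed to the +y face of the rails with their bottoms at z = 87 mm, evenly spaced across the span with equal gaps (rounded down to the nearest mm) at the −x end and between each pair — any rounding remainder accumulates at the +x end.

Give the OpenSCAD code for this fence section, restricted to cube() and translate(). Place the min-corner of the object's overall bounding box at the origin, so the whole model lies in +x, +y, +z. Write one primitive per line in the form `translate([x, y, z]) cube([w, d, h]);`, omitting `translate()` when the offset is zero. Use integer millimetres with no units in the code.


cube([72, 72, 1002]);
translate([2258, 0, 0]) cube([72, 72, 1002]);
translate([72, 0, 188]) cube([2186, 72, 64]);
translate([72, 0, 771]) cube([2186, 72, 64]);
translate([213, 72, 87]) cube([86, 18, 923]);
translate([440, 72, 87]) cube([86, 18, 923]);
translate([667, 72, 87]) cube([86, 18, 923]);
translate([894, 72, 87]) cube([86, 18, 923]);
translate([1121, 72, 87]) cube([86, 18, 923]);
translate([1348, 72, 87]) cube([86, 18, 923]);
translate([1575, 72, 87]) cube([86, 18, 923]);
translate([1802, 72, 87]) cube([86, 18, 923]);
translate([2029, 72, 87]) cube([86, 18, 923]);


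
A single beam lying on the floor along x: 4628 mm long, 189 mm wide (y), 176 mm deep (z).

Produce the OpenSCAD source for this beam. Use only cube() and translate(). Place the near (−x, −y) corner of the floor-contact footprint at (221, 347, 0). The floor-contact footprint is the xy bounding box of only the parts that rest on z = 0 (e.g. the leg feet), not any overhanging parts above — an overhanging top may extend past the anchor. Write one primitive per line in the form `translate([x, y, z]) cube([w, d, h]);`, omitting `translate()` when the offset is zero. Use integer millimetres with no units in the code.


translate([221, 347, 0]) cube([4628, 189, 176]);


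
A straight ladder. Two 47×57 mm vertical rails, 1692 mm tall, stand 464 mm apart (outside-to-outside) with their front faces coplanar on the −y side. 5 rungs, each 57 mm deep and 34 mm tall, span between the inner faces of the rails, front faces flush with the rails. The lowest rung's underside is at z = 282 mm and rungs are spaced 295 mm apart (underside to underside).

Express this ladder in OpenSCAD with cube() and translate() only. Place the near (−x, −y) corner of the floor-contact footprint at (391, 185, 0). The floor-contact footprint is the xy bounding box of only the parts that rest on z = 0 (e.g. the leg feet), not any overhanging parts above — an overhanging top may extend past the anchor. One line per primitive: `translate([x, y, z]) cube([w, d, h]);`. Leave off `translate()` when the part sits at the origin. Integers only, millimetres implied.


translate([391, 185, 0]) cube([47, 57, 1692]);
translate([808, 185, 0]) cube([47, 57, 1692]);
translate([438, 185, 282]) cube([370, 57, 34]);
translate([438, 185, 577]) cube([370, 57, 34]);
translate([438, 185, 872]) cube([370, 57, 34]);
translate([438, 185, 1167]) cube([370, 57, 34]);
translate([438, 185, 1462]) cube([370, 57, 34]);


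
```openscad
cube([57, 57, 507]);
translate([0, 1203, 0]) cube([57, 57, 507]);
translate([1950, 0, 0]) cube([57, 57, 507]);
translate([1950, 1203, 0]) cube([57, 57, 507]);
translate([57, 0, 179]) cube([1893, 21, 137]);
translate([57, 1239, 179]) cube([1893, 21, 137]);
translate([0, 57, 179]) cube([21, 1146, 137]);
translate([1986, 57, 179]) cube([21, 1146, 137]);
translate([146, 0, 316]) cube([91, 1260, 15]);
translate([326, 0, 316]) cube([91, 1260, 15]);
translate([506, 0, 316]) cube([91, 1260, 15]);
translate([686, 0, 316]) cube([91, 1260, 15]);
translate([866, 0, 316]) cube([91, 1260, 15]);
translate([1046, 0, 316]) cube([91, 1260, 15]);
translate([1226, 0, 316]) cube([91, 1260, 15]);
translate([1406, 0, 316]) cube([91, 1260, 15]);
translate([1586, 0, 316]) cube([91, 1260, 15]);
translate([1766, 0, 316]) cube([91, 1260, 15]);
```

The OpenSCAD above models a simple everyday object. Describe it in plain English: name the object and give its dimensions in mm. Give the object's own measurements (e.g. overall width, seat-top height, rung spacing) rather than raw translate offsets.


A bed frame 2007 mm long (x) by 1260 mm wide (y). Four 57×57 mm corner posts, 507 mm tall, at the corners of the footprint. Four rails of 21 mm thickness and 137 mm height run between adjacent posts with their undersides at z = 179 mm, their outer faces flush with the outside of the frame (the two x-running rails run between the posts' inner faces; the two y-running rails run between the posts' inner faces). 10 slats, each 91 mm wide (x) and 15 mm thick, lie across the top of the two x-running rails, running the full 1260 mm width of the frame in y; along x they sit between the end posts with a 89 mm gap after the −x posts and between neighbouring slats, leaving 93 mm before the +x posts.


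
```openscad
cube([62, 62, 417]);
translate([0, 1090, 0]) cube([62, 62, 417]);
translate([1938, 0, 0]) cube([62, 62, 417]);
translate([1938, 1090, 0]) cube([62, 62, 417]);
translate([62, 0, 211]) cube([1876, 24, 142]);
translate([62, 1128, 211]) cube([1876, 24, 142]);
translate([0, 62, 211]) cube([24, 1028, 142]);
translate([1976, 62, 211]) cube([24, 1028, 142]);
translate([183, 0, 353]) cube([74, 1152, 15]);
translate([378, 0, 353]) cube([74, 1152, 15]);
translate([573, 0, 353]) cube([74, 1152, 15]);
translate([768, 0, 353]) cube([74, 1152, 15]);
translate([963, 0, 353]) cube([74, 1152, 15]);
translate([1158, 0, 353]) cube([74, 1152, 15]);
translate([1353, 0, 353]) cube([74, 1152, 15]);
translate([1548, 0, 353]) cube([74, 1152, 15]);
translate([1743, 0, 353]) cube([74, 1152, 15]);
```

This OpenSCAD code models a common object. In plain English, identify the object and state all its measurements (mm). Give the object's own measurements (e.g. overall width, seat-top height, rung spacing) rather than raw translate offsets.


A bed frame 2000 mm long (x) by 1152 mm wide (y). Four 62×62 mm corner posts, 417 mm tall, at the corners of the footprint. Four rails of 24 mm thickness and 142 mm height run between adjacent posts with their undersides at z = 211 mm, their outer faces flush with the outside of the frame (the two x-running rails run between the posts' inner faces; the two y-running rails run between the posts' inner faces). 9 slats, each 74 mm wide (x) and 15 mm thick, lie across the top of the two x-running rails, running the full 1152 mm width of the frame in y; along x they sit between the end posts with a 121 mm gap after the −x posts and between neighbouring slats and before the +x posts.


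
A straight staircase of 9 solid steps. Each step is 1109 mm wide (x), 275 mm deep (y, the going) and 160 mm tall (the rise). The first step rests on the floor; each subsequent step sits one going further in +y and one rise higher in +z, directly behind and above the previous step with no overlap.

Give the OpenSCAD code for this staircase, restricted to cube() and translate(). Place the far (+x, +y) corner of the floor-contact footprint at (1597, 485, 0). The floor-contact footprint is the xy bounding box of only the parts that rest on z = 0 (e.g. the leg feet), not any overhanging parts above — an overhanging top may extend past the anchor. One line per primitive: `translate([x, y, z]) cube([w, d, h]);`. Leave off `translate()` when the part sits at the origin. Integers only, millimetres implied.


translate([488, 210, 0]) cube([1109, 275, 160]);
translate([488, 485, 160]) cube([1109, 275, 160]);
translate([488, 760, 320]) cube([1109, 275, 160]);
translate([488, 1035, 480]) cube([1109, 275, 160]);
translate([488, 1310, 640]) cube([1109, 275, 160]);
translate([488, 1585, 800]) cube([1109, 275, 160]);
translate([488, 1860, 960]) cube([1109, 275, 160]);
translate([488, 2135, 1120]) cube([1109, 275, 160]);
translate([488, 2410, 1280]) cube([1109, 275, 160]);


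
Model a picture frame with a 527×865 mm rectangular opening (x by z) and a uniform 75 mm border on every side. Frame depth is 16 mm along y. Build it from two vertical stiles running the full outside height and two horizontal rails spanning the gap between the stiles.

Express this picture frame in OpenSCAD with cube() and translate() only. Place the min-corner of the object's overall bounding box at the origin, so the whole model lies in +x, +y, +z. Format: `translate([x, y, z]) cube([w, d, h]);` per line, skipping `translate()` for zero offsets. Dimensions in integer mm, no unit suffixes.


cube([75, 16, 1015]);
translate([602, 0, 0]) cube([75, 16, 1015]);
translate([75, 0, 0]) cube([527, 16, 75]);
translate([75, 0, 940]) cube([527, 16, 75]);


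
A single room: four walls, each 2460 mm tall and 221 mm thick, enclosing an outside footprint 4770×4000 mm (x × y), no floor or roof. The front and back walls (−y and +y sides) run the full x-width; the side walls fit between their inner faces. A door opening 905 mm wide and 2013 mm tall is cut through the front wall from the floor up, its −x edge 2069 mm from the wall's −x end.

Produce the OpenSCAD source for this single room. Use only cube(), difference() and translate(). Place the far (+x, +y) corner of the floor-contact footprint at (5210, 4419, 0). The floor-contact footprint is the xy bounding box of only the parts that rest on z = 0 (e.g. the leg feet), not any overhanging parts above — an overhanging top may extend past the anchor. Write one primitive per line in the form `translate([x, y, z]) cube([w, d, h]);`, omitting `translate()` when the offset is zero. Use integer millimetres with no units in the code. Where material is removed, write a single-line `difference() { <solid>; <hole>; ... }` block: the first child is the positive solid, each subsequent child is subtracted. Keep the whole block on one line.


difference() { translate([440, 419, 0]) cube([4770, 221, 2460]); translate([2509, 419, 0]) cube([905, 221, 2013]); }
translate([440, 4198, 0]) cube([4770, 221, 2460]);
translate([440, 640, 0]) cube([221, 3558, 2460]);
translate([4989, 640, 0]) cube([221, 3558, 2460]);


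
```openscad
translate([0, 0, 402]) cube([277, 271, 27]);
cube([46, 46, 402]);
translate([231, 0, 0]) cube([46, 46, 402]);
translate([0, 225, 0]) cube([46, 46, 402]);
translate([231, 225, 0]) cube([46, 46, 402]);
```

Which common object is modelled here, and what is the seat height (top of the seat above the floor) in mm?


A stool. The seat height is 429 mm.

A 277×271×27 slab at z = 402 on four corner posts — a stool. The seat top is 402 + 27 = 429 mm.


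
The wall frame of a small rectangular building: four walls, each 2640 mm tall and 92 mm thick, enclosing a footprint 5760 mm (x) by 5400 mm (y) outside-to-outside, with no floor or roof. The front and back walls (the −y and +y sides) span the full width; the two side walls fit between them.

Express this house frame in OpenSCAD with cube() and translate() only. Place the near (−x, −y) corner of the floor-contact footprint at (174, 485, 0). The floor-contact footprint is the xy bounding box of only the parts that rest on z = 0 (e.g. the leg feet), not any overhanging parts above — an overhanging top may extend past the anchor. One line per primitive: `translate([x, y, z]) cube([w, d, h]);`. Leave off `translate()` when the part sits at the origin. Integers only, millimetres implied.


translate([174, 485, 0]) cube([5760, 92, 2640]);
translate([174, 5793, 0]) cube([5760, 92, 2640]);
translate([174, 577, 0]) cube([92, 5216, 2640]);
translate([5842, 577, 0]) cube([92, 5216, 2640]);


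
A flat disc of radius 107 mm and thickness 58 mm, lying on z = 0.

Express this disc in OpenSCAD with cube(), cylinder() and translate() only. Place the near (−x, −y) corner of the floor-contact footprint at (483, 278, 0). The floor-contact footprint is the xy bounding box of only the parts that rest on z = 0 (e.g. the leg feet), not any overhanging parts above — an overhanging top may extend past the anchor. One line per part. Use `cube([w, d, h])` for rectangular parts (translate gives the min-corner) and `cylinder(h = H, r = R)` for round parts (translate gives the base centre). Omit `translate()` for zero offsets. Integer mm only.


translate([590, 385, 0]) cylinder(h = 58, r = 107);


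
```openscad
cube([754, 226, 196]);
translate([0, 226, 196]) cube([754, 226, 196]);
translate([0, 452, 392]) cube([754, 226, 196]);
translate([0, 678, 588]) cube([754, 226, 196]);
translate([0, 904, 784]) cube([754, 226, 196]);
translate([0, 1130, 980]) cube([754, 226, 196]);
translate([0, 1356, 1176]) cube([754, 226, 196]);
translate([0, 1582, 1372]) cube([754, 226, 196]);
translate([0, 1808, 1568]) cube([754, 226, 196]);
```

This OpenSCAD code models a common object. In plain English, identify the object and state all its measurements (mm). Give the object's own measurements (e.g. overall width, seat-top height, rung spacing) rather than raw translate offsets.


A straight staircase of 9 solid steps. Each step is 754 mm wide (x), 226 mm deep (y, the going) and 196 mm tall (the rise). The first step rests on the floor; each subsequent step sits one going further in +y and one rise higher in +z, directly behind and above the previous step with no overlap.


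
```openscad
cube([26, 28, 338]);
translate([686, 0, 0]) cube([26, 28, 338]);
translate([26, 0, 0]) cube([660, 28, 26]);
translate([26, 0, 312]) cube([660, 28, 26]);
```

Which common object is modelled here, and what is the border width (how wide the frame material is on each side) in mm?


A picture frame. The border width is 26 mm.

Four thin pieces enclosing a rectangular opening — a picture frame. The two full-height stiles are 338 mm tall; the top rail sits at z = 312 and is 26 mm tall, so the border above the opening is 338 − 312 = 26 mm, matching the stile x-width.


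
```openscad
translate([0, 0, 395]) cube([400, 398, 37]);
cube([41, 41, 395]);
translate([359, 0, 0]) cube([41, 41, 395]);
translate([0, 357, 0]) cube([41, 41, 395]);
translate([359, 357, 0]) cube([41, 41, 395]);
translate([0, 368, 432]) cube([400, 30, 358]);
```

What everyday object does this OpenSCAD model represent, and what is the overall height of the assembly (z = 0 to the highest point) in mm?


A chair. The overall height is 790 mm.

A slab on four corner posts with a tall panel at the back — a chair. The seat slab sits at z = 395 with thickness 37, and the 358 mm backrest starts at the seat top, so the overall height is 395 + 37 + 358 = 790 mm.


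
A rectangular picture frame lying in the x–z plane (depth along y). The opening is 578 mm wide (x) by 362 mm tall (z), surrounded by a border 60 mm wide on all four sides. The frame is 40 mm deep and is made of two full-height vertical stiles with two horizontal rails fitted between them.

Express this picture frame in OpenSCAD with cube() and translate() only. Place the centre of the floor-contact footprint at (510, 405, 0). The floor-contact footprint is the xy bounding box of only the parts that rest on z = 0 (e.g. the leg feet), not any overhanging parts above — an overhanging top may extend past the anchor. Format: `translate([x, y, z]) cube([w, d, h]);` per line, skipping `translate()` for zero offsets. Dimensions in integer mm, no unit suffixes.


translate([161, 385, 0]) cube([60, 40, 482]);
translate([799, 385, 0]) cube([60, 40, 482]);
translate([221, 385, 0]) cube([578, 40, 60]);
translate([221, 385, 422]) cube([578, 40, 60]);


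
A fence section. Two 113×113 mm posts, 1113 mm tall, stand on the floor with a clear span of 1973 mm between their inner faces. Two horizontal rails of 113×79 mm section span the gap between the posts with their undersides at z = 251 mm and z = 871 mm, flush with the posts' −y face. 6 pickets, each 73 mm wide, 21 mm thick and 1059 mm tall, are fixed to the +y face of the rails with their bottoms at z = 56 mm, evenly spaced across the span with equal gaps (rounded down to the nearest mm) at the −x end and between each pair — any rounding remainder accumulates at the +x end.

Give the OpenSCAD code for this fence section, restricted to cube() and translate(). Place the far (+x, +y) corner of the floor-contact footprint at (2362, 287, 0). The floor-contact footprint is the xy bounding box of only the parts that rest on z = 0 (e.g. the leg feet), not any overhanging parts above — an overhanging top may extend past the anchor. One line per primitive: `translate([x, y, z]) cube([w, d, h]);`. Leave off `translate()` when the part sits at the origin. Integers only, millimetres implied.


translate([163, 174, 0]) cube([113, 113, 1113]);
translate([2249, 174, 0]) cube([113, 113, 1113]);
translate([276, 174, 251]) cube([1973, 113, 79]);
translate([276, 174, 871]) cube([1973, 113, 79]);
translate([495, 287, 56]) cube([73, 21, 1059]);
translate([787, 287, 56]) cube([73, 21, 1059]);
translate([1079, 287, 56]) cube([73, 21, 1059]);
translate([1371, 287, 56]) cube([73, 21, 1059]);
translate([1663, 287, 56]) cube([73, 21, 1059]);
translate([1955, 287, 56]) cube([73, 21, 1059]);
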